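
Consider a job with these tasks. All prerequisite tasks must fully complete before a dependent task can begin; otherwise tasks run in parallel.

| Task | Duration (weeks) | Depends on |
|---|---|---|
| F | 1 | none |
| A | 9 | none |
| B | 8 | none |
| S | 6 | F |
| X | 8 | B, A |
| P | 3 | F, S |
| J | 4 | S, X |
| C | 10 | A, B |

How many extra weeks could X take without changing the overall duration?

0

A→X→J = 9+8+4 = 21 sets the makespan at 21 weeks.
Longest path through X: 21 weeks (earliest finish 17, latest finish 17).
Slack of X = 9 − 9 = 0 weeks.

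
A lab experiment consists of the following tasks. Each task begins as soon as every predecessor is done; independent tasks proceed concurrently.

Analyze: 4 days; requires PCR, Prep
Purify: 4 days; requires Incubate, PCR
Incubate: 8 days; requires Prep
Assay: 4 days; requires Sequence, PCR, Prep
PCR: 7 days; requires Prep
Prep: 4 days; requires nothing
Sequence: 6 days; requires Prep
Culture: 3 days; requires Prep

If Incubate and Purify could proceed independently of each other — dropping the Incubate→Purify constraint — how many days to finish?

With the dependency in place, Prep→Incubate→Purify = 4+8+4 = 16 sets the finish at 16 days.
Without Incubate→Purify, Purify's earliest start moves from 12 to 11.
After: Prep→PCR→Purify = 4+7+4 = 15 → 15 days.

15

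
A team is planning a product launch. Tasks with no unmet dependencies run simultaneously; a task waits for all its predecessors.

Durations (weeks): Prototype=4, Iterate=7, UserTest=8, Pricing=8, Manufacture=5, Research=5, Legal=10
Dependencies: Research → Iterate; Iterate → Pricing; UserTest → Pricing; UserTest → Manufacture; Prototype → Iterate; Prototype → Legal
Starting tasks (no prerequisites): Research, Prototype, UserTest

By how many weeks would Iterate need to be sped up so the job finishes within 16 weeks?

4

Current finish: 20 weeks; target: 16.
Iterate is on every critical path, so each week cut from Iterate cuts the finish by one (this holds down to a finish of 16).
Need 20 − 16 = 4 weeks off Iterate → Iterate becomes 3 weeks, finish becomes 16.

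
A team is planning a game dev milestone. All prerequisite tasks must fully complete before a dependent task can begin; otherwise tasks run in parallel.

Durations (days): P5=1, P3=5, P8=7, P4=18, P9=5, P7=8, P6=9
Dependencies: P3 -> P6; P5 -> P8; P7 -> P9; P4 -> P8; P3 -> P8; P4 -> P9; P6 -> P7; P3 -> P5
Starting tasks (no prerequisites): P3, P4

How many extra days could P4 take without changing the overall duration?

2

The longest chain is P3→P6→P7→P9 = 5+9+8+5 = 27; overall finish 27 days.
P4 finishes as early as 18 and must finish by 20.
So P4 can slip 20 − 18 = 2 days.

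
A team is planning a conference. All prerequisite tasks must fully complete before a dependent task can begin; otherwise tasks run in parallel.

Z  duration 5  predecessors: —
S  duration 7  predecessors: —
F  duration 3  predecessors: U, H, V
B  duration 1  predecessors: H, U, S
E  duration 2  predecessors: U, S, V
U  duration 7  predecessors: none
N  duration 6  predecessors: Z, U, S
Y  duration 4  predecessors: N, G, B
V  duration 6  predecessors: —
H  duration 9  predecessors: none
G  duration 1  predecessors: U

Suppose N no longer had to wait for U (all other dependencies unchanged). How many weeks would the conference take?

With the dependency in place, U→N→Y = 7+6+4 = 17 sets the finish at 17 weeks.
Dropping U→N doesn't change N's earliest start (7); another predecessor still binds.
The longest chain is now S→N→Y = 7+6+4 = 17, so the conference takes 17 weeks.

17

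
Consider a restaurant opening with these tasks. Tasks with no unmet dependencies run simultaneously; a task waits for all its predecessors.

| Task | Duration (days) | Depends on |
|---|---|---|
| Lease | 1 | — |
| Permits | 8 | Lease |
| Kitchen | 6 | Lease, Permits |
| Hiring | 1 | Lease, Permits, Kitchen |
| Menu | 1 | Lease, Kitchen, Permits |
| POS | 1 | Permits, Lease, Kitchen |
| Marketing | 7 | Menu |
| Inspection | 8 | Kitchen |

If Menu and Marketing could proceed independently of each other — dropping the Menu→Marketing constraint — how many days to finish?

With the dependency in place, Lease→Permits→Kitchen→Menu→Marketing = 1+8+6+1+7 = 23 sets the finish at 23 days.
Without Menu→Marketing, Marketing's earliest start moves from 16 to 0.
After: Lease→Permits→Kitchen→Inspection = 1+8+6+8 = 23 → 23 days.

23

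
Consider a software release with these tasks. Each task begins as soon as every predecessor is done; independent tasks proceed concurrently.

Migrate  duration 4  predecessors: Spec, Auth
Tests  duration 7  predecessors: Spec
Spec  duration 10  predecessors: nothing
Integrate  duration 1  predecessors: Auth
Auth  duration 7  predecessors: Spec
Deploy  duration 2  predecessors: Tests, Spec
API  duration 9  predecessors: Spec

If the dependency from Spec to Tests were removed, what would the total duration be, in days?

With the dependency in place, Spec→Auth→Migrate = 10+7+4 = 21 sets the finish at 21 days.
Without Spec→Tests, Tests's earliest start moves from 10 to 0.
After: Spec→Auth→Migrate = 10+7+4 = 21 → 21 days.

21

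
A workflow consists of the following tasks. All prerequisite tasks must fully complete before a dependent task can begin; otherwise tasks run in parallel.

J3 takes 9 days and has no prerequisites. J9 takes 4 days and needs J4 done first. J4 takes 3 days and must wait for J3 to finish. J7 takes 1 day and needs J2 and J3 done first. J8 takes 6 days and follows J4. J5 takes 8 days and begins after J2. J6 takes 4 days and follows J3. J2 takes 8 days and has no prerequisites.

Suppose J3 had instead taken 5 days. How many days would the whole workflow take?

Actual critical path: J3→J4→J8 = 9+3+6 = 18 ⇒ 18 days.
J3 is on the critical path; changing it to 5 makes that path 14 days.
New critical path: J2→J5 = 8+8 = 16 ⇒ 16 days.

16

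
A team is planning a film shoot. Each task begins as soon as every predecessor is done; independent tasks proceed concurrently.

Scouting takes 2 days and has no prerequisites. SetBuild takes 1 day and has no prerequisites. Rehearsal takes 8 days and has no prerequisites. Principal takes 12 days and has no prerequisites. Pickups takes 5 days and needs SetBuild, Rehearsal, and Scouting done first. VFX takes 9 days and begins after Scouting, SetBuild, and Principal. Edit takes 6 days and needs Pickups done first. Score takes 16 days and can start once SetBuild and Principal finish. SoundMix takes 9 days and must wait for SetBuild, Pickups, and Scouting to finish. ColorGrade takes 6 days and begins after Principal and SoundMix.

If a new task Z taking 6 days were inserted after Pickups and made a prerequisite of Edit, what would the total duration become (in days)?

Originally the job takes 28 days.
With Z inserted, Edit now waits for max(Pickups, Z).
New critical path: Rehearsal→Pickups→SoundMix→ColorGrade = 8+5+9+6 = 28 ⇒ 28 days.

28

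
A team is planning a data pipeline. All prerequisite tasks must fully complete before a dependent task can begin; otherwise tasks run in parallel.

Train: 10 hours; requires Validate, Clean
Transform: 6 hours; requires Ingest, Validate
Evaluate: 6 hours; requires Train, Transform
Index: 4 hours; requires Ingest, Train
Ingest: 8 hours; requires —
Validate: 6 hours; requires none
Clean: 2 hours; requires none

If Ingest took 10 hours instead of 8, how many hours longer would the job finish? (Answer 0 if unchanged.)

0

Baseline: Validate→Train→Evaluate = 6+10+6 = 22 → 22 hours.
The longest path through Ingest is only 20 hours, so Ingest has float 2.
The binding chain switches to Ingest→Transform→Evaluate = 10+6+6 = 22; finish 22 hours.
Change in finish: 22 − 22 = +0 hours.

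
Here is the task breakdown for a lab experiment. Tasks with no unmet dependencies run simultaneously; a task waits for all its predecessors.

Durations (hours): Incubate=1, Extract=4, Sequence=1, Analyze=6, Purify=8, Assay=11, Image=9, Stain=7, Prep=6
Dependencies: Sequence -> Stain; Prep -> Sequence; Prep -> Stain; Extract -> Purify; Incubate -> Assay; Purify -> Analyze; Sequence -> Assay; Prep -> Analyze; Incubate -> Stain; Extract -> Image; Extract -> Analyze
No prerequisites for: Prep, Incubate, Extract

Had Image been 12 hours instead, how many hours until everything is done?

Actual critical path: Prep→Sequence→Assay = 6+1+11 = 18 ⇒ 18 hours.
Image has 5 hours of float (longest path through it is 13).
No other chain overtakes it, so the finish is 18 hours.

18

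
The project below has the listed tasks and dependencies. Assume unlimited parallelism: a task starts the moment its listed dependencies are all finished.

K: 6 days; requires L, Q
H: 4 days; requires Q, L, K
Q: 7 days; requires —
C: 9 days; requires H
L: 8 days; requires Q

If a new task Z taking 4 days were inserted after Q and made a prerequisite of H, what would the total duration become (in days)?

34

Originally the project takes 34 days.
With Z inserted, H now waits for max(Q, L, K, Z).
New critical path: Q→L→K→H→C = 7+8+6+4+9 = 34 ⇒ 34 days.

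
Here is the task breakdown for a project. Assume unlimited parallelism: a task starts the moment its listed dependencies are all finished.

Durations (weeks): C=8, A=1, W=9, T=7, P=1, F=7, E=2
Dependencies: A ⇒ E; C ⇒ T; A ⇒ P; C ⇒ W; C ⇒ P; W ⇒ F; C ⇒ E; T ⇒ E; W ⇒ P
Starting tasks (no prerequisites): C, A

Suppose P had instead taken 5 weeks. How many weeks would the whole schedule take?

As given, the longest chain is C→W→F = 8+9+7 = 24, so the finish is 24 weeks.
The longest path through P is only 18 weeks, so P has float 6.
The critical path is still C→W→F; finish is now 24 weeks.

24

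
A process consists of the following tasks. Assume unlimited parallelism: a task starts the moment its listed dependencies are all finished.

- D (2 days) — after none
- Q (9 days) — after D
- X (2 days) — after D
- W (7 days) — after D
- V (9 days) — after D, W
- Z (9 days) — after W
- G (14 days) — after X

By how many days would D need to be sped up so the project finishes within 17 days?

1

Current finish: 18 days; target: 17.
D is on every critical path, so each day cut from D cuts the finish by one (this holds down to a finish of 17).
Need 18 − 17 = 1 day off D → D becomes 1 day, finish becomes 17.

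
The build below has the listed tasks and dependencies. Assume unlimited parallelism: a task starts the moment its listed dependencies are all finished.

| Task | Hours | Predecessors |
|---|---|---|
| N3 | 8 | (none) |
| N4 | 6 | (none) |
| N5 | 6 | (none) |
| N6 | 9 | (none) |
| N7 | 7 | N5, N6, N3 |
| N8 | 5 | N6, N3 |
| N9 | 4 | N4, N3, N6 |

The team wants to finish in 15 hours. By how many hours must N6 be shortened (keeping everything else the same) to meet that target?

Current finish: 16 hours; target: 15.
N6 is on every critical path, so each hour cut from N6 cuts the finish by one (this holds down to a finish of 15).
Need 16 − 15 = 1 hour off N6 → N6 becomes 8 hours, finish becomes 15.

1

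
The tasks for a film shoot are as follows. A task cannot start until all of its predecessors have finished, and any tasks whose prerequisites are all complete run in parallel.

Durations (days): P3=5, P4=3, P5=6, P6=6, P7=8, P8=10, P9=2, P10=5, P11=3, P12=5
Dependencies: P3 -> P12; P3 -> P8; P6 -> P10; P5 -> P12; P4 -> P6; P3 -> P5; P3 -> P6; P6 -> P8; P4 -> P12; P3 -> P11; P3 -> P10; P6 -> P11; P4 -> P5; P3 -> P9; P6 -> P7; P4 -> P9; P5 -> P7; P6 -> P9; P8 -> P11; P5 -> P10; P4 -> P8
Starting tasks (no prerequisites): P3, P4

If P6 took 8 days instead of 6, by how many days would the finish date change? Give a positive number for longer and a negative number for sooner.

As given, the longest chain is P3→P6→P8→P11 = 5+6+10+3 = 24, so the finish is 24 days.
P6 lies on that path, so at 8 days the path becomes 26 days.
No other chain overtakes it, so the finish is 26 days.
Change in finish: 26 − 24 = +2 days.

2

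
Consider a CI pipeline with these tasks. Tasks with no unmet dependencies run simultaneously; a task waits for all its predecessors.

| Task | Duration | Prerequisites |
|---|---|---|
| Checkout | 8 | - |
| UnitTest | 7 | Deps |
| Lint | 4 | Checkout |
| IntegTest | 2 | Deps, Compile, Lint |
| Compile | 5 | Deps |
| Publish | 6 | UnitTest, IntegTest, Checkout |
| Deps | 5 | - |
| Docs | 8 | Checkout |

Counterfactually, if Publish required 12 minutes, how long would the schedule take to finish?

Critical path before the change: Checkout→Lint→IntegTest→Publish = 8+4+2+6 = 20 giving 20 minutes.
Publish is on the critical path; changing it to 12 makes that path 26 minutes.
The critical path is still Checkout→Lint→IntegTest→Publish; finish is now 26 minutes.

26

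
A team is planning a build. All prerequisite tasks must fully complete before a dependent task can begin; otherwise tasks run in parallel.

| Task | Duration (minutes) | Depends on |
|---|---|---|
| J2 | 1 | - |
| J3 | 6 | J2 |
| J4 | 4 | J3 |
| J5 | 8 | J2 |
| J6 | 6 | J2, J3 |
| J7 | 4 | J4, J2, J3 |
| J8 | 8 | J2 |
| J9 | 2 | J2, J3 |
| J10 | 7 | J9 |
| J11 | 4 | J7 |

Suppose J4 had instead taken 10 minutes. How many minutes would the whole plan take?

25

The binding path is J2→J3→J4→J7→J11 = 1+6+4+4+4 = 19; finish at 19 minutes.
J4 is on the critical path; changing it to 10 makes that path 25 minutes.
The critical path is still J2→J3→J4→J7→J11; finish is now 25 minutes.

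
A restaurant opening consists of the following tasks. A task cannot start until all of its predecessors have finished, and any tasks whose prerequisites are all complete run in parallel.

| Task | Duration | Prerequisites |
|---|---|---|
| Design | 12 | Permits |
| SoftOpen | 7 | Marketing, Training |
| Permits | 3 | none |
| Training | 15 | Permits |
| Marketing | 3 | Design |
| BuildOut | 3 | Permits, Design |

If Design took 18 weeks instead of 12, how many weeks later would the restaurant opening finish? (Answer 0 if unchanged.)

Actual critical path: Permits→Design→Marketing→SoftOpen = 3+12+3+7 = 25 ⇒ 25 weeks.
Design lies on that path, so at 18 weeks the path becomes 31 weeks.
That remains the longest chain; total 31 weeks.
Change in finish: 31 − 25 = +6 weeks.

6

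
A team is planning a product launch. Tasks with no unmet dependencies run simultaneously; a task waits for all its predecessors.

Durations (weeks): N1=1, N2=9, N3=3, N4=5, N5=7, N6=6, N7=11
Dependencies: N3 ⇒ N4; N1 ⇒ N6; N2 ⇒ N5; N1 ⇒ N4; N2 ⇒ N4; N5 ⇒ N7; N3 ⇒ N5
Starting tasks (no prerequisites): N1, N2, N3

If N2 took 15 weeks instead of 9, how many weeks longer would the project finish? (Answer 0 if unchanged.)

6

Actual critical path: N2→N5→N7 = 9+7+11 = 27 ⇒ 27 weeks.
N2 lies on that path, so at 15 weeks the path becomes 33 weeks.
That remains the longest chain; total 33 weeks.
Change in finish: 33 − 27 = +6 weeks.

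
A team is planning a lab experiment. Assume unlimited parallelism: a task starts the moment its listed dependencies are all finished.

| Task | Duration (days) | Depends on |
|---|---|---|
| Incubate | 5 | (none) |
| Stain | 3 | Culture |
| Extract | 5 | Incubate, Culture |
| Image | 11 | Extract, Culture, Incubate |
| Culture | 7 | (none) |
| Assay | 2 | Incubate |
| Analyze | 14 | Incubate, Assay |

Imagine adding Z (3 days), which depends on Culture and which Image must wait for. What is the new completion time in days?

Originally the project takes 23 days.
With Z inserted, Image now waits for max(Extract, Culture, Incubate, Z).
New critical path: Culture→Extract→Image = 7+5+11 = 23 ⇒ 23 days.

23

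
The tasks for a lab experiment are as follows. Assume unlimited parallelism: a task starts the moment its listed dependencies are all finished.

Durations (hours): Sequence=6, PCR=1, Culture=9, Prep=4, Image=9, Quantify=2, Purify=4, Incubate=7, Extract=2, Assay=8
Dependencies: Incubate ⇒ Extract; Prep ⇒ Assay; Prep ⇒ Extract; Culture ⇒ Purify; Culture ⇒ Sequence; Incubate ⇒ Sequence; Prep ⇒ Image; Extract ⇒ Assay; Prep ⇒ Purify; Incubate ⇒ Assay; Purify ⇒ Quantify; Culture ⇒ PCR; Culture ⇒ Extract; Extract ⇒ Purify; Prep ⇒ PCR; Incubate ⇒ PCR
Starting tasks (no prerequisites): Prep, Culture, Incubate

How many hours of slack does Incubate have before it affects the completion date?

2

The longest chain is Culture→Extract→Assay = 9+2+8 = 19; overall finish 19 hours.
Incubate finishes as early as 7 and must finish by 9.
Slack of Incubate = 2 − 0 = 2 hours.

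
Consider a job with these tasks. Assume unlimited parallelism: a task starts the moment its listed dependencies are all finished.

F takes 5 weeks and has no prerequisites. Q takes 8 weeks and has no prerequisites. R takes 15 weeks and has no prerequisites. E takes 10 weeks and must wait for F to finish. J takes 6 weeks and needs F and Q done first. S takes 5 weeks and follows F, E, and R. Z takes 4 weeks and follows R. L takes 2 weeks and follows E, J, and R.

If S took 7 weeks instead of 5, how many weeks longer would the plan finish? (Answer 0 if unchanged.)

Critical path before the change: F→E→S = 5+10+5 = 20 giving 20 weeks.
S lies on that path, so at 7 weeks the path becomes 22 weeks.
The critical path is still F→E→S; finish is now 22 weeks.
Change in finish: 22 − 20 = +2 weeks.

2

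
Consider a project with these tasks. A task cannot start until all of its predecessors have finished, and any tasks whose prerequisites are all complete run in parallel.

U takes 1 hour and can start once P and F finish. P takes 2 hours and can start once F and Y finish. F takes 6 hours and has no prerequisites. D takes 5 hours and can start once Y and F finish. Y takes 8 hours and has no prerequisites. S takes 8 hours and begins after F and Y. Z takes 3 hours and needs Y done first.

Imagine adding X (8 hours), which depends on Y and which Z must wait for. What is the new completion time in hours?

19

Originally the project takes 16 hours.
With X inserted, Z now waits for max(Y, X).
New critical path: Y→X→Z = 8+8+3 = 19 ⇒ 19 hours.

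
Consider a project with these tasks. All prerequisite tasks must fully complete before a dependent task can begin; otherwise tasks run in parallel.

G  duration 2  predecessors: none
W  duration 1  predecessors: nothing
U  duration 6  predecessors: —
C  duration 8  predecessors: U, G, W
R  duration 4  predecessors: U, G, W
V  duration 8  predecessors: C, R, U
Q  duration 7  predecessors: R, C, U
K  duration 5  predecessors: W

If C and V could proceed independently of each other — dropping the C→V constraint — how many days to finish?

With the dependency in place, U→C→V = 6+8+8 = 22 sets the finish at 22 days.
Without C→V, V's earliest start moves from 14 to 10.
The longest chain is now U→C→Q = 6+8+7 = 21, so the plan takes 21 days.

21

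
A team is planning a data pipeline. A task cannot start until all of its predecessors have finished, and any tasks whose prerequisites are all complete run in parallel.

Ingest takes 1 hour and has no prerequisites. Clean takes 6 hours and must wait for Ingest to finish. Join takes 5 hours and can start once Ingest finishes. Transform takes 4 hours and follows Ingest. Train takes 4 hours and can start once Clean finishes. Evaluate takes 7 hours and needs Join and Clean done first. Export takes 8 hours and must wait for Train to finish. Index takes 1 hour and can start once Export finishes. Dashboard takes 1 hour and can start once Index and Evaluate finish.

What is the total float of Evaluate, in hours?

6

Ingest→Clean→Train→Export→Index→Dashboard = 1+6+4+8+1+1 = 21 sets the makespan at 21 hours.
Evaluate finishes as early as 14 and must finish by 20.
Float = 21 − 15 = 6.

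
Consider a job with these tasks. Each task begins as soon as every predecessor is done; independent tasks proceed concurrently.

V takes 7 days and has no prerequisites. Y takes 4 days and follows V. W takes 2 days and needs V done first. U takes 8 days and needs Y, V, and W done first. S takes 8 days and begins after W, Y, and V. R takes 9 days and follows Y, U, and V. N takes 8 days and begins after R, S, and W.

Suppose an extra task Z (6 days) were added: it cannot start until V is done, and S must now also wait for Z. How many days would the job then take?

Originally the job takes 36 days.
With Z inserted, S now waits for max(W, Y, V, Z).
New critical path: V→Y→U→R→N = 7+4+8+9+8 = 36 ⇒ 36 days.

36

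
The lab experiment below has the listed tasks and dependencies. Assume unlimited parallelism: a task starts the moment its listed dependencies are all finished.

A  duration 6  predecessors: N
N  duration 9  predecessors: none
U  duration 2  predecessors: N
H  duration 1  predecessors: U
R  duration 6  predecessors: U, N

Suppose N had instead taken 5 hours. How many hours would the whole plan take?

13

Baseline: N→U→R = 9+2+6 = 17 → 17 hours.
N lies on that path, so at 5 hours the path becomes 13 hours.
The critical path is still N→U→R; finish is now 13 hours.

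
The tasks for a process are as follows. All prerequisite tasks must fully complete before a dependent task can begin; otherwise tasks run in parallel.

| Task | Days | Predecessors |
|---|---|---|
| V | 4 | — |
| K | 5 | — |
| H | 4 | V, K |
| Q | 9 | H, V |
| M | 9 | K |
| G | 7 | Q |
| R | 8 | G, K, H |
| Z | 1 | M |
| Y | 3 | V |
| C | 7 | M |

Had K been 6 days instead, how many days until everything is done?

34

The binding path is K→H→Q→G→R = 5+4+9+7+8 = 33; finish at 33 days.
K is on the critical path; changing it to 6 makes that path 34 days.
That remains the longest chain; total 34 days.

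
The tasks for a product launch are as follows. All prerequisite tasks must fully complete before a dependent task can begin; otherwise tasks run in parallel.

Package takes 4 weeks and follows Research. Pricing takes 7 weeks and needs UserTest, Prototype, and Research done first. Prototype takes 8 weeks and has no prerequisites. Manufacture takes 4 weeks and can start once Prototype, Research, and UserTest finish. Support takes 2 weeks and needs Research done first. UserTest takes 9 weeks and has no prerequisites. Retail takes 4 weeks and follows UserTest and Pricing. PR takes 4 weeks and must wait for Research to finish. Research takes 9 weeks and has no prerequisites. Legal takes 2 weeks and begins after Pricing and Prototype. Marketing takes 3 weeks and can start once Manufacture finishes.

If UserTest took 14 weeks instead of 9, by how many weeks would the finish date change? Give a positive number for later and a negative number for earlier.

5

Actual critical path: UserTest→Pricing→Retail = 9+7+4 = 20 ⇒ 20 weeks.
UserTest lies on that path, so at 14 weeks the path becomes 25 weeks.
No other chain overtakes it, so the finish is 25 weeks.
Change in finish: 25 − 20 = +5 weeks.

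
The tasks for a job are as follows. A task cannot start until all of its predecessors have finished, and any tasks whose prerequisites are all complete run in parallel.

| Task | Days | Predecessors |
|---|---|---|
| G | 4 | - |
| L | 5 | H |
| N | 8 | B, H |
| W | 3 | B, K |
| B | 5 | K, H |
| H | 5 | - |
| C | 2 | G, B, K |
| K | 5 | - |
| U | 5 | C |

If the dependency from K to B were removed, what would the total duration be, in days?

18

Original critical path: K→B→N = 5+5+8 = 18 ⇒ 18 days.
Dropping K→B doesn't change B's earliest start (5); another predecessor still binds.
New critical path: H→B→N = 5+5+8 = 18 ⇒ 18 days.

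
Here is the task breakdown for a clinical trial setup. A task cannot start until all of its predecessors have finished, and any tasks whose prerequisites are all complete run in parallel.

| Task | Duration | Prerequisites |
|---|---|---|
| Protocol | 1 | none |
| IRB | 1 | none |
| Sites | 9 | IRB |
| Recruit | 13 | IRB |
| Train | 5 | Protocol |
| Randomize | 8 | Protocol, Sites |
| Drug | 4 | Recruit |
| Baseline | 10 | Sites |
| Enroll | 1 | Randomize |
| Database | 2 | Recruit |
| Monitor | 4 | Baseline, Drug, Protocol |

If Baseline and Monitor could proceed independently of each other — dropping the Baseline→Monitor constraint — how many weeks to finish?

22

Before: longest chain IRB→Sites→Baseline→Monitor = 1+9+10+4 = 24, finish 24.
Without Baseline→Monitor, Monitor's earliest start moves from 20 to 18.
The longest chain is now IRB→Recruit→Drug→Monitor = 1+13+4+4 = 22, so the plan takes 22 weeks.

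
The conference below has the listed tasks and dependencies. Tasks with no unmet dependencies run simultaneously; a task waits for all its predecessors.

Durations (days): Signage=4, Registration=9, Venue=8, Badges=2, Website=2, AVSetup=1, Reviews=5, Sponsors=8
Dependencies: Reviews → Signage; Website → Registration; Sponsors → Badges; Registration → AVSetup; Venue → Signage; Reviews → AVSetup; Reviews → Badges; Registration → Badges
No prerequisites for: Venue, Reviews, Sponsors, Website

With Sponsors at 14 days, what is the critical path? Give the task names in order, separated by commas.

The binding path is Website→Registration→Badges = 2+9+2 = 13; finish at 13 days.
Sponsors has 3 days of float (longest path through it is 10).
Now Sponsors→Badges = 14+2 = 16 is longest, so the finish becomes 16 days.

Sponsors, Badges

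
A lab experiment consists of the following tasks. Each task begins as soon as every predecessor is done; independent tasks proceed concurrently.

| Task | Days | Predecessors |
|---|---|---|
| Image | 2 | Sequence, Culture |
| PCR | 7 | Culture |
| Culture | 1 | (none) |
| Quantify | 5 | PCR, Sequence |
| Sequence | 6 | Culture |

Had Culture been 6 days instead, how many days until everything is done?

18

As given, the longest chain is Culture→PCR→Quantify = 1+7+5 = 13, so the finish is 13 days.
Culture is on the critical path; changing it to 6 makes that path 18 days.
That remains the longest chain; total 18 days.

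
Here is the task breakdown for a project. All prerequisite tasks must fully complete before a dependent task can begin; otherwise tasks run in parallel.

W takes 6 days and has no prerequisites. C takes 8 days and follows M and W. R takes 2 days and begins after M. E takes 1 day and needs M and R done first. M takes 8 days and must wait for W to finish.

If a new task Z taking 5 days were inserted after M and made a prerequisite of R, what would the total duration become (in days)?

22

Originally the project takes 22 days.
With Z inserted, R now waits for max(M, Z).
New critical path: W→M→Z→R→E = 6+8+5+2+1 = 22 ⇒ 22 days.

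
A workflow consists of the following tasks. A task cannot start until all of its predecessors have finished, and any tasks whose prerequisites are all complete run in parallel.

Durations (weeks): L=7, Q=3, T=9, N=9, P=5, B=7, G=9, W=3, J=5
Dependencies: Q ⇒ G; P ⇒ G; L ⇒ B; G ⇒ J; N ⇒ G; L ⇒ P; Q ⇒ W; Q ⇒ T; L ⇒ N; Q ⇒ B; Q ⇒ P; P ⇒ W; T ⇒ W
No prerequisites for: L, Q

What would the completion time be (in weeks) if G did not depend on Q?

Before: longest chain L→N→G→J = 7+9+9+5 = 30, finish 30.
Dropping Q→G doesn't change G's earliest start (16); another predecessor still binds.
The longest chain is now L→N→G→J = 7+9+9+5 = 30, so the workflow takes 30 weeks.

30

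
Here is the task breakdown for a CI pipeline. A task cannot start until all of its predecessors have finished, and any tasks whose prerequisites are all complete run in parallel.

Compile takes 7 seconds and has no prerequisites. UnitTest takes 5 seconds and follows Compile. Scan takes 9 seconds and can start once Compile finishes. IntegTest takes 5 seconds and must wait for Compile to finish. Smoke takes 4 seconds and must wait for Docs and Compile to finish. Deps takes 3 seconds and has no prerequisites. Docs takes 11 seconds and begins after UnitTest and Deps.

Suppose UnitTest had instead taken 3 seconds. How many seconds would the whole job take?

Critical path before the change: Compile→UnitTest→Docs→Smoke = 7+5+11+4 = 27 giving 27 seconds.
Since UnitTest is critical, the -2 change carries straight to that chain (now 25 seconds).
The critical path is still Compile→UnitTest→Docs→Smoke; finish is now 25 seconds.

25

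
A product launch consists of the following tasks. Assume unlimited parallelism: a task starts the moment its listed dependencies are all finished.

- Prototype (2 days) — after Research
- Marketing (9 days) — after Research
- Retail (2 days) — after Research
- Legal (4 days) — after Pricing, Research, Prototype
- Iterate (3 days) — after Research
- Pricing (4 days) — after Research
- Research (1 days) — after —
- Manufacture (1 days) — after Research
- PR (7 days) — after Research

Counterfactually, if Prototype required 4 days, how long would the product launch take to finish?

10

Baseline: Research→Marketing = 1+9 = 10 → 10 days.
Prototype has 3 days of float (longest path through it is 7).
The critical path is still Research→Marketing; finish is now 10 days.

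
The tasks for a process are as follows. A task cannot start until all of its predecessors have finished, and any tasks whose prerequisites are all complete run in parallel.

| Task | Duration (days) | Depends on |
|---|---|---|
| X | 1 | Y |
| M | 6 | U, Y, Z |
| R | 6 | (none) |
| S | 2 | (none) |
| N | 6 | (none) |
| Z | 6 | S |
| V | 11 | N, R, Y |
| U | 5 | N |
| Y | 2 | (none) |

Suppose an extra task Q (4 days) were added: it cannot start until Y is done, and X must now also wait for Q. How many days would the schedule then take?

17

Originally the schedule takes 17 days.
With Q inserted, X now waits for max(Y, Q).
New critical path: R→V = 6+11 = 17 ⇒ 17 days.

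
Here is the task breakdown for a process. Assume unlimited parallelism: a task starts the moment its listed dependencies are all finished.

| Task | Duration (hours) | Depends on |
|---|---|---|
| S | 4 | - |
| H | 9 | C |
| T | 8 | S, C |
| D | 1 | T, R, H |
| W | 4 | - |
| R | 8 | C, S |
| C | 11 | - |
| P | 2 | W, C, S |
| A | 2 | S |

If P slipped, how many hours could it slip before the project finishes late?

Critical path: C→H→D = 11+9+1 = 21, so the finish is 21 hours.
The longest chain containing P totals 13 hours.
Float = 21 − 13 = 8.

8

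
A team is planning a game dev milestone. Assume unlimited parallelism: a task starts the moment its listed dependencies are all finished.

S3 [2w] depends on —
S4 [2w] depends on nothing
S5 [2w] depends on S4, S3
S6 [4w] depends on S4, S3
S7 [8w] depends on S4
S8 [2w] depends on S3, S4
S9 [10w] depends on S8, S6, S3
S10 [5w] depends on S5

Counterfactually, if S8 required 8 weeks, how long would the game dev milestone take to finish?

20

As given, the longest chain is S3→S6→S9 = 2+4+10 = 16, so the finish is 16 weeks.
S8 is off the critical path — its longest chain is 14 weeks, giving 2 of slack.
New critical path: S3→S8→S9 = 2+8+10 = 20 ⇒ 20 weeks.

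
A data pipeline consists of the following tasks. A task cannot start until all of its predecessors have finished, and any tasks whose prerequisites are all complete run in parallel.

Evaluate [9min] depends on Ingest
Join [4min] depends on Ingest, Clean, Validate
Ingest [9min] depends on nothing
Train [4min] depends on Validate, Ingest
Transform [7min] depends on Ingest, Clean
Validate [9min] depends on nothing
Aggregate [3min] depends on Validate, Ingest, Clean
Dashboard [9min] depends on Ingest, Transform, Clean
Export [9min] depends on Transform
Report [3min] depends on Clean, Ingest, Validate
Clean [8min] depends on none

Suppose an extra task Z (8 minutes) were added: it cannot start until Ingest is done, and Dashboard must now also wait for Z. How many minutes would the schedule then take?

Originally the schedule takes 25 minutes.
With Z inserted, Dashboard now waits for max(Ingest, Transform, Clean, Z).
New critical path: Ingest→Z→Dashboard = 9+8+9 = 26 ⇒ 26 minutes.

26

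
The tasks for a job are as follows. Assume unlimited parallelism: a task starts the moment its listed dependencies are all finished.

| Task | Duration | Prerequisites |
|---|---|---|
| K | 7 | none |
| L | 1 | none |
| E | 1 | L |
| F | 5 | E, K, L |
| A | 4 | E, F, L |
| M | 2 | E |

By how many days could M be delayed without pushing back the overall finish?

K→F→A = 7+5+4 = 16 sets the makespan at 16 days.
The longest chain containing M totals 4 days.
Float = 16 − 4 = 12.

12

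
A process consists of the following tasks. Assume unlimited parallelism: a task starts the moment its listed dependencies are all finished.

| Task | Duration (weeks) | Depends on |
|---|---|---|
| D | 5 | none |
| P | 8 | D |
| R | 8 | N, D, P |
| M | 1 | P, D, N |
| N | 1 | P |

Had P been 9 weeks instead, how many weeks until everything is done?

23

As given, the longest chain is D→P→N→R = 5+8+1+8 = 22, so the finish is 22 weeks.
P is on the critical path; changing it to 9 makes that path 23 weeks.
That remains the longest chain; total 23 weeks.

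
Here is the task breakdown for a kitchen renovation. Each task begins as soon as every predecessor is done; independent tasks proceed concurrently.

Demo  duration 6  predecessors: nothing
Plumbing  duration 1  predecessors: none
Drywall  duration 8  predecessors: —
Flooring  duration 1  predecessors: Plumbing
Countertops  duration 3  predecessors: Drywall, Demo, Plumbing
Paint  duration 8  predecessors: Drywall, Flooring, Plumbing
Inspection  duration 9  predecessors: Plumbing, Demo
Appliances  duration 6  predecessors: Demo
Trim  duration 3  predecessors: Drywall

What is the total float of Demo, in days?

Drywall→Paint = 8+8 = 16 sets the makespan at 16 days.
Demo finishes as early as 6 and must finish by 7.
So Demo can slip 7 − 6 = 1 day.

1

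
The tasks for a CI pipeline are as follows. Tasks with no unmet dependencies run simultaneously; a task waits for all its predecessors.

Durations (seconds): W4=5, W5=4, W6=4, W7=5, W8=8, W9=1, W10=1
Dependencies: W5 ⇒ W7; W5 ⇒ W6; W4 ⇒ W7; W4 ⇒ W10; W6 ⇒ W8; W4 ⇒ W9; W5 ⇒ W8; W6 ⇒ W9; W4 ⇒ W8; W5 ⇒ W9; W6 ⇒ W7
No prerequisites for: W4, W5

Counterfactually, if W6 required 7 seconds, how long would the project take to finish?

19

As given, the longest chain is W5→W6→W8 = 4+4+8 = 16, so the finish is 16 seconds.
W6 is on the critical path; changing it to 7 makes that path 19 seconds.
No other chain overtakes it, so the finish is 19 seconds.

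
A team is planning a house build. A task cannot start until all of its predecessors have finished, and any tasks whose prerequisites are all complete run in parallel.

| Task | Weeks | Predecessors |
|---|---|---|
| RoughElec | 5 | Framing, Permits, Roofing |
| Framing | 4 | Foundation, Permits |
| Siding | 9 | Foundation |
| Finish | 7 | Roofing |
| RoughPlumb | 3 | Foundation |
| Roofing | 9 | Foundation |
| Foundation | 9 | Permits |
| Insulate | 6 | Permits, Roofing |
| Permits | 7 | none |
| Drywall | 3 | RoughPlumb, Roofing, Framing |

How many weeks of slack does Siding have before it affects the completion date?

7

Critical path: Permits→Foundation→Roofing→Finish = 7+9+9+7 = 32, so the finish is 32 weeks.
Siding finishes as early as 25 and must finish by 32.
Slack of Siding = 23 − 16 = 7 weeks.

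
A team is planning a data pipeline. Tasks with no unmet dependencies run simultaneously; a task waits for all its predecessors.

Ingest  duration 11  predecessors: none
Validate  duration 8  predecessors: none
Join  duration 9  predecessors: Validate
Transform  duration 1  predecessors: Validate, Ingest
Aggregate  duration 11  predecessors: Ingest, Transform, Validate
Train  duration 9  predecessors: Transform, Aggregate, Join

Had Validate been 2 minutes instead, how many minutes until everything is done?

As given, the longest chain is Ingest→Transform→Aggregate→Train = 11+1+11+9 = 32, so the finish is 32 minutes.
The longest path through Validate is only 29 minutes, so Validate has float 3.
That remains the longest chain; total 32 minutes.

32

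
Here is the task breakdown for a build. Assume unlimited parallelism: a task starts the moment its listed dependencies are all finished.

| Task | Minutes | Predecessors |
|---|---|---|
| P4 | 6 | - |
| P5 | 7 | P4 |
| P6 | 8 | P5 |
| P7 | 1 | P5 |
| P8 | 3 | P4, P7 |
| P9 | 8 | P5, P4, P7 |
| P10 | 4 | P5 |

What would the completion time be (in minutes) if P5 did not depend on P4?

Before: longest chain P4→P5→P7→P9 = 6+7+1+8 = 22, finish 22.
Without P4→P5, P5's earliest start moves from 6 to 0.
New critical path: P5→P7→P9 = 7+1+8 = 16 ⇒ 16 minutes.

16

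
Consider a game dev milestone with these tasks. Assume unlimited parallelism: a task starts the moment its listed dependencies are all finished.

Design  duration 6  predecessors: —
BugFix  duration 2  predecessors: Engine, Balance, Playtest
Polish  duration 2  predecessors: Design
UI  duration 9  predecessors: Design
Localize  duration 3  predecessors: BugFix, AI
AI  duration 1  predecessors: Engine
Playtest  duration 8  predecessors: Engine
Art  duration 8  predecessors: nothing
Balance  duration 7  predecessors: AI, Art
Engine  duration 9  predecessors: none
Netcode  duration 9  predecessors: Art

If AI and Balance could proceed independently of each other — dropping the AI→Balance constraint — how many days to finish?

22

Original critical path: Engine→AI→Balance→BugFix→Localize = 9+1+7+2+3 = 22 ⇒ 22 days.
Without AI→Balance, Balance's earliest start moves from 10 to 8.
New critical path: Engine→Playtest→BugFix→Localize = 9+8+2+3 = 22 ⇒ 22 days.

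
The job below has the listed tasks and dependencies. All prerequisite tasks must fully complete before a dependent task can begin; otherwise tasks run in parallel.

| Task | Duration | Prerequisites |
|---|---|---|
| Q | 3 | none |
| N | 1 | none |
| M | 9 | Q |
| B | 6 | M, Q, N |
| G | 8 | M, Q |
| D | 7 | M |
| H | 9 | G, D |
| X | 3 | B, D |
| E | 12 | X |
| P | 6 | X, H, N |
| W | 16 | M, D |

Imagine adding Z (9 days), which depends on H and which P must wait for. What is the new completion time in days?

Originally the project takes 35 days.
With Z inserted, P now waits for max(X, H, N, Z).
New critical path: Q→M→G→H→Z→P = 3+9+8+9+9+6 = 44 ⇒ 44 days.

44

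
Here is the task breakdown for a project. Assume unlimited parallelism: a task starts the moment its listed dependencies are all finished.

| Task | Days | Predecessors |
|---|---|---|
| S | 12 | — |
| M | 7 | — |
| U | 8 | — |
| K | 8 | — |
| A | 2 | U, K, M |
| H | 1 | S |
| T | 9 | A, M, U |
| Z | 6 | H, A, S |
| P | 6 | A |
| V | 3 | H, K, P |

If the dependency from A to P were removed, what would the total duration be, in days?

Before: longest chain S→H→Z = 12+1+6 = 19, finish 19.
Without A→P, P's earliest start moves from 10 to 0.
After: S→H→Z = 12+1+6 = 19 → 19 days.

19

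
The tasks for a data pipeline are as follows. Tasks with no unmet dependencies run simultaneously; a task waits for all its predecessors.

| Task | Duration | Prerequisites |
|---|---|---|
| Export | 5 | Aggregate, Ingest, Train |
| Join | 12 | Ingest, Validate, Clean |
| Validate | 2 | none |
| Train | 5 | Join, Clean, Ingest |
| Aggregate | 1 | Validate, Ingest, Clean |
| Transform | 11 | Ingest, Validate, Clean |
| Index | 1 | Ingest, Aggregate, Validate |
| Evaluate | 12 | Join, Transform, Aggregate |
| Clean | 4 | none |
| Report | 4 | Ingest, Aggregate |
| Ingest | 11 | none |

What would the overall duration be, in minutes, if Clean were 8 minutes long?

35

Critical path before the change: Ingest→Join→Evaluate = 11+12+12 = 35 giving 35 minutes.
The longest path through Clean is only 28 minutes, so Clean has float 7.
The critical path is still Ingest→Join→Evaluate; finish is now 35 minutes.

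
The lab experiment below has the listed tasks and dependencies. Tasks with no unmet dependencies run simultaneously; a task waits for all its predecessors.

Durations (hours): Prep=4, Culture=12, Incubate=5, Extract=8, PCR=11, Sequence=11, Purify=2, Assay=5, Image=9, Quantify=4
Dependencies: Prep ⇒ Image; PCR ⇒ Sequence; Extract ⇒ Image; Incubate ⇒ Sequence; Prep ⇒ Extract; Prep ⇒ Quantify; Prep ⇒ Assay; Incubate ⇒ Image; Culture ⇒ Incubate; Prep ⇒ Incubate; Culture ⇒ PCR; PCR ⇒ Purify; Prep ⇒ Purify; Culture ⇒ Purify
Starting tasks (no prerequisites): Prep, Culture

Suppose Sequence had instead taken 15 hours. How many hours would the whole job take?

As given, the longest chain is Culture→PCR→Sequence = 12+11+11 = 34, so the finish is 34 hours.
Sequence lies on that path, so at 15 hours the path becomes 38 hours.
That remains the longest chain; total 38 hours.

38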